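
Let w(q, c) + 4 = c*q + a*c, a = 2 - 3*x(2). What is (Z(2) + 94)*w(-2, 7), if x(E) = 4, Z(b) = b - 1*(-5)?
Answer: -8888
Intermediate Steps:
Z(b) = 5 + b (Z(b) = b + 5 = 5 + b)
a = -10 (a = 2 - 3*4 = 2 - 12 = -10)
w(q, c) = -4 - 10*c + c*q (w(q, c) = -4 + (c*q - 10*c) = -4 + (-10*c + c*q) = -4 - 10*c + c*q)
(Z(2) + 94)*w(-2, 7) = ((5 + 2) + 94)*(-4 - 10*7 + 7*(-2)) = (7 + 94)*(-4 - 70 - 14) = 101*(-88) = -8888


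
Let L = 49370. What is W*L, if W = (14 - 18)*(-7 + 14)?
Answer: -1382360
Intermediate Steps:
W = -28 (W = -4*7 = -28)
W*L = -28*49370 = -1382360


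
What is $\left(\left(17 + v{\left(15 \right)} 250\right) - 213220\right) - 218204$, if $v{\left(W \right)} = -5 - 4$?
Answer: $-433657$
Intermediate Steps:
$v{\left(W \right)} = -9$ ($v{\left(W \right)} = -5 - 4 = -9$)
$\left(\left(17 + v{\left(15 \right)} 250\right) - 213220\right) - 218204 = \left(\left(17 - 2250\right) - 213220\right) - 218204 = \left(-2233 - 213220\right) - 218204 = -215453 - 218204 = -433657$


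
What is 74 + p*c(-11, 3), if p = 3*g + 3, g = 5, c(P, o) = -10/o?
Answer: 14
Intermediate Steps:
p = 18 (p = 3*5 + 3 = 15 + 3 = 18)
74 + p*c(-11, 3) = 74 + 18*(-10/3) = 74 - 60 = 14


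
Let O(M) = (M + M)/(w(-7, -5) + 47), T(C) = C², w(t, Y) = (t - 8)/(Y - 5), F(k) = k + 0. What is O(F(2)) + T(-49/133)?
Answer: 7641/35017 ≈ 0.21821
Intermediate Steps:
F(k) = k
w(t, Y) = (-8 + t)/(-5 + Y)
O(M) = 4*M/97 (O(M) = (M + M)/((-8 - 7)/(-5 - 5) + 47) = (2*M)/(-15/(-10) + 47) = (2*M)/(-⅒*(-15) + 47) = (2*M)/(3/2 + 47) = (2*M)/(97/2) = (2*M)*(2/97) = 4*M/97)
O(F(2)) + T(-49/133) = (4/97)*2 + (-49/133)² = 8/97 + (-49*1/133)² = 8/97 + (-7/19)² = 8/97 + 49/361 = 7641/35017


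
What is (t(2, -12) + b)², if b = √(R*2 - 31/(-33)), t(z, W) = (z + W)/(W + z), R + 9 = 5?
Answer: (33 + I*√7689)²/1089 ≈ -6.0606 + 5.3144*I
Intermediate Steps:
R = -4 (R = -9 + 5 = -4)
t(z, W) = 1 (t(z, W) = (W + z)/(W + z) = 1)
b = I*√7689/33 (b = √(-4*2 - 31/(-33)) = √(-8 - 31*(-1/33)) = √(-8 + 31/33) = √(-233/33) = I*√7689/33 ≈ 2.6572*I)
(t(2, -12) + b)² = (1 + I*√7689/33)²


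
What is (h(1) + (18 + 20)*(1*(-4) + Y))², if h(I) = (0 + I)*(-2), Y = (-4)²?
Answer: 206116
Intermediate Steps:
Y = 16
h(I) = -2*I (h(I) = I*(-2) = -2*I)
(h(1) + (18 + 20)*(1*(-4) + Y))² = (-2*1 + (18 + 20)*(1*(-4) + 16))² = (-2 + 38*(-4 + 16))² = (-2 + 38*12)² = (-2 + 456)² = 454² = 206116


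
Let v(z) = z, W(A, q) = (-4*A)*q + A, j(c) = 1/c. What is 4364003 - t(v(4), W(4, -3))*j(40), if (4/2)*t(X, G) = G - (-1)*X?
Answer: 43640023/10 ≈ 4.3640e+6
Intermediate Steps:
W(A, q) = A - 4*A*q (W(A, q) = -4*A*q + A = A - 4*A*q)
t(X, G) = G/2 + X/2 (t(X, G) = (G - (-1)*X)/2 = (G + X)/2 = G/2 + X/2)
4364003 - t(v(4), W(4, -3))*j(40) = 4364003 - ((4*(1 - 4*(-3)))/2 + (½)*4)/40 = 4364003 - ((4*(1 + 12))/2 + 2)/40 = 4364003 - ((4*13)/2 + 2)/40 = 4364003 - ((½)*52 + 2)/40 = 4364003 - (26 + 2)/40 = 4364003 - 28/40 = 4364003 - 1*7/10 = 4364003 - 7/10 = 43640023/10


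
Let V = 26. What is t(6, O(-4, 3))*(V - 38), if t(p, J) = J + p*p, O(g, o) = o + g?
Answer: -420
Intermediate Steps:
O(g, o) = g + o
t(p, J) = J + p²
t(6, O(-4, 3))*(V - 38) = ((-4 + 3) + 6²)*(26 - 38) = (-1 + 36)*(-12) = 35*(-12) = -420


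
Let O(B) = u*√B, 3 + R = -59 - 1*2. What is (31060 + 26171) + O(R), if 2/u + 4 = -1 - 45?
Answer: 57231 - 8*I/25 ≈ 57231.0 - 0.32*I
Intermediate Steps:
u = -1/25 (u = 2/(-4 + (-1 - 45)) = 2/(-4 - 46) = 2/(-50) = 2*(-1/50) = -1/25 ≈ -0.040000)
R = -64 (R = -3 + (-59 - 1*2) = -3 + (-59 - 2) = -3 - 61 = -64)
O(B) = -√B/25
(31060 + 26171) + O(R) = (31060 + 26171) - 8*I/25 = 57231 - 8*I/25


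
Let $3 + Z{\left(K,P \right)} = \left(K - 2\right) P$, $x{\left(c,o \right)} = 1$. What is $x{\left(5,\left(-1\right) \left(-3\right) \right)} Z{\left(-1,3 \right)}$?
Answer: $-12$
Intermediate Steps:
$Z{\left(K,P \right)} = -3 + P \left(-2 + K\right)$ ($Z{\left(K,P \right)} = -3 + \left(K - 2\right) P = -3 + \left(-2 + K\right) P = -3 + P \left(-2 + K\right)$)
$x{\left(5,\left(-1\right) \left(-3\right) \right)} Z{\left(-1,3 \right)} = 1 \left(-3 - 6 - 3\right) = 1 \left(-12\right) = -12$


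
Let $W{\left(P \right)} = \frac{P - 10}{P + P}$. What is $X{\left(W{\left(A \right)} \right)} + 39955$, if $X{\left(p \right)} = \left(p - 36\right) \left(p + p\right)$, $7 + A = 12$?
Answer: $\frac{79983}{2} \approx 39992.0$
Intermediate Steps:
$A = 5$ ($A = -7 + 12 = 5$)
$W{\left(P \right)} = \frac{-10 + P}{2 P}$
$X{\left(p \right)} = 2 p \left(-36 + p\right)$ ($X{\left(p \right)} = \left(-36 + p\right) 2 p = 2 p \left(-36 + p\right)$)
$X{\left(W{\left(A \right)} \right)} + 39955 = 2 \frac{-10 + 5}{2 \cdot 5} \left(-36 + \frac{-10 + 5}{2 \cdot 5}\right) + 39955 = 2 \cdot \frac{1}{2} \cdot \frac{1}{5} \left(-5\right) \left(-36 + \frac{1}{2} \cdot \frac{1}{5} \left(-5\right)\right) + 39955 = 2 \left(- \frac{1}{2}\right) \left(-36 - \frac{1}{2}\right) + 39955 = 2 \left(- \frac{1}{2}\right) \left(- \frac{73}{2}\right) + 39955 = \frac{73}{2} + 39955 = \frac{79983}{2}$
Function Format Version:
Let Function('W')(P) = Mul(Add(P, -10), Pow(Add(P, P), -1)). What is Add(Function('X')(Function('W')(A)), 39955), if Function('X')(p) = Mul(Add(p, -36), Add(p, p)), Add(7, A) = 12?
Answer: Rational(79983, 2) ≈ 39992.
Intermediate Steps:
A = 5 (A = Add(-7, 12) = 5)
Function('W')(P) = Mul(Rational(1, 2), Pow(P, -1), Add(-10, P)) (Function('W')(P) = Mul(Add(-10, P), Pow(Mul(2, P), -1)) = Mul(Add(-10, P), Mul(Rational(1, 2), Pow(P, -1))) = Mul(Rational(1, 2), Pow(P, -1), Add(-10, P)))
Function('X')(p) = Mul(2, p, Add(-36, p)) (Function('X')(p) = Mul(Add(-36, p), Mul(2, p)) = Mul(2, p, Add(-36, p)))
Add(Function('X')(Function('W')(A)), 39955) = Add(Mul(2, Mul(Rational(1, 2), Pow(5, -1), Add(-10, 5)), Add(-36, Mul(Rational(1, 2), Pow(5, -1), Add(-10, 5)))), 39955) = Add(Mul(2, Mul(Rational(1, 2), Rational(1, 5), -5), Add(-36, Mul(Rational(1, 2), Rational(1, 5), -5))), 39955) = Add(Mul(2, Rational(-1, 2), Add(-36, Rational(-1, 2))), 39955) = Add(Mul(2, Rational(-1, 2), Rational(-73, 2)), 39955) = Add(Rational(73, 2), 39955) = Rational(79983, 2)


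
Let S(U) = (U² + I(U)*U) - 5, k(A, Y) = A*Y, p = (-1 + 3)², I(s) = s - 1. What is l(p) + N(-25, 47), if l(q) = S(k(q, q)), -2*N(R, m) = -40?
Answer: 511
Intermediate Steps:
N(R, m) = 20 (N(R, m) = -½*(-40) = 20)
I(s) = -1 + s
p = 4 (p = 2² = 4)
S(U) = -5 + U² + U*(-1 + U) (S(U) = (U² + (-1 + U)*U) - 5 = (U² + U*(-1 + U)) - 5 = -5 + U² + U*(-1 + U))
l(q) = -5 - q² + 2*q⁴ (l(q) = -5 - q*q + 2*(q*q)² = -5 - q² + 2*(q²)² = -5 - q² + 2*q⁴)
l(p) + N(-25, 47) = (-5 - 1*4² + 2*4⁴) + 20 = (-5 - 1*16 + 2*256) + 20 = (-5 - 16 + 512) + 20 = 491 + 20 = 511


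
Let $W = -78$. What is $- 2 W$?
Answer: $156$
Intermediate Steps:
$- 2 W = \left(-2\right) \left(-78\right) = 156$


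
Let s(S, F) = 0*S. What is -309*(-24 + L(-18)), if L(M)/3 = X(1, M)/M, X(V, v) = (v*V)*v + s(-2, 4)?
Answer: 24102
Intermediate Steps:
s(S, F) = 0
X(V, v) = V*v**2 (X(V, v) = (v*V)*v + 0 = (V*v)*v + 0 = V*v**2 + 0 = V*v**2)
L(M) = 3*M (L(M) = 3*((1*M**2)/M) = 3*(M**2/M) = 3*M)
-309*(-24 + L(-18)) = -309*(-24 + 3*(-18)) = -309*(-24 - 54) = -309*(-78) = 24102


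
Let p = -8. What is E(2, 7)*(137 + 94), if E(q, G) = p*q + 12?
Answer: -924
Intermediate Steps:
E(q, G) = 12 - 8*q (E(q, G) = -8*q + 12 = 12 - 8*q)
E(2, 7)*(137 + 94) = (12 - 8*2)*(137 + 94) = (12 - 16)*231 = -4*231 = -924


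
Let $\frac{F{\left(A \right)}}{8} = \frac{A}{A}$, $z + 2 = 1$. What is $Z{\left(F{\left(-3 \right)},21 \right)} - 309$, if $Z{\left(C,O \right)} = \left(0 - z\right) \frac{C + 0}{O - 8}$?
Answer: $- \frac{4009}{13} \approx -308.38$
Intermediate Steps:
$z = -1$ ($z = -2 + 1 = -1$)
$F{\left(A \right)} = 8$ ($F{\left(A \right)} = 8 \frac{A}{A} = 8 \cdot 1 = 8$)
$Z{\left(C,O \right)} = \frac{C}{-8 + O}$ ($Z{\left(C,O \right)} = \left(0 - -1\right) \frac{C + 0}{O - 8} = \left(0 + 1\right) \frac{C}{-8 + O} = 1 \frac{C}{-8 + O} = \frac{C}{-8 + O}$)
$Z{\left(F{\left(-3 \right)},21 \right)} - 309 = \frac{8}{-8 + 21} - 309 = \frac{8}{13} - 309 = - \frac{4009}{13}$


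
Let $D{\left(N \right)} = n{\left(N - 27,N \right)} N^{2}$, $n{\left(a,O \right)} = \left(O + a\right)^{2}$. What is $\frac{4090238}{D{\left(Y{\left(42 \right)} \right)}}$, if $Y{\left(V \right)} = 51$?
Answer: $\frac{4090238}{14630625} \approx 0.27957$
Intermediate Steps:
$D{\left(N \right)} = N^{2} \left(-27 + 2 N\right)^{2}$ ($D{\left(N \right)} = \left(N + \left(N - 27\right)\right)^{2} N^{2} = \left(N + \left(-27 + N\right)\right)^{2} N^{2} = \left(-27 + 2 N\right)^{2} N^{2} = N^{2} \left(-27 + 2 N\right)^{2}$)
$\frac{4090238}{D{\left(Y{\left(42 \right)} \right)}} = \frac{4090238}{51^{2} \left(-27 + 2 \cdot 51\right)^{2}} = \frac{4090238}{2601 \left(-27 + 102\right)^{2}} = \frac{4090238}{2601 \cdot 75^{2}} = \frac{4090238}{2601 \cdot 5625} = \frac{4090238}{14630625}$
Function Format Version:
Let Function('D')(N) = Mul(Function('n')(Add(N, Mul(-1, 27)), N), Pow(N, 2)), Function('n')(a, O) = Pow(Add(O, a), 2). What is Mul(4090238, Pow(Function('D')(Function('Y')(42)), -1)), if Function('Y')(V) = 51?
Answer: Rational(4090238, 14630625) ≈ 0.27957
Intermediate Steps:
Function('D')(N) = Mul(Pow(N, 2), Pow(Add(-27, Mul(2, N)), 2)) (Function('D')(N) = Mul(Pow(Add(N, Add(N, Mul(-1, 27))), 2), Pow(N, 2)) = Mul(Pow(Add(N, Add(N, -27)), 2), Pow(N, 2)) = Mul(Pow(Add(N, Add(-27, N)), 2), Pow(N, 2)) = Mul(Pow(Add(-27, Mul(2, N)), 2), Pow(N, 2)) = Mul(Pow(N, 2), Pow(Add(-27, Mul(2, N)), 2)))
Mul(4090238, Pow(Function('D')(Function('Y')(42)), -1)) = Mul(4090238, Pow(Mul(Pow(51, 2), Pow(Add(-27, Mul(2, 51)), 2)), -1)) = Mul(4090238, Pow(Mul(2601, Pow(Add(-27, 102), 2)), -1)) = Mul(4090238, Pow(Mul(2601, Pow(75, 2)), -1)) = Mul(4090238, Pow(Mul(2601, 5625), -1)) = Mul(4090238, Pow(14630625, -1)) = Mul(4090238, Rational(1, 14630625)) = Rational(4090238, 14630625)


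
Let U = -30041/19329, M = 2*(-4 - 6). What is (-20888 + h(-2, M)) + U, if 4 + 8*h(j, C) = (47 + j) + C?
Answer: -3229787635/154632 ≈ -20887.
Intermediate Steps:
M = -20 (M = 2*(-10) = -20)
U = -30041/19329 (U = -30041*1/19329 = -30041/19329 ≈ -1.5542)
h(j, C) = 43/8 + C/8 + j/8 (h(j, C) = -½ + ((47 + j) + C)/8 = -½ + (47 + C + j)/8 = -½ + (47/8 + C/8 + j/8) = 43/8 + C/8 + j/8)
(-20888 + h(-2, M)) + U = (-20888 + (43/8 + (⅛)*(-20) + (⅛)*(-2))) - 30041/19329 = (-20888 + (43/8 - 5/2 - ¼)) - 30041/19329 = (-20888 + 21/8) - 30041/19329 = -167083/8 - 30041/19329 = -3229787635/154632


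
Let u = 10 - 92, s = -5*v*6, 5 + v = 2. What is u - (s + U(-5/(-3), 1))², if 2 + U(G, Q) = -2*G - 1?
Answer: -63739/9 ≈ -7082.1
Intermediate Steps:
v = -3 (v = -5 + 2 = -3)
U(G, Q) = -3 - 2*G (U(G, Q) = -2 + (-2*G - 1) = -2 + (-1 - 2*G) = -3 - 2*G)
s = 90 (s = -5*(-3)*6 = 15*6 = 90)
u = -82
u - (s + U(-5/(-3), 1))² = -82 - (90 + (-3 - (-10)/(-3)))² = -82 - (90 + (-3 - (-10)*(-1)/3))² = -82 - (90 + (-3 - 2*5/3))² = -82 - (90 + (-3 - 10/3))² = -82 - (90 - 19/3)² = -82 - (251/3)² = -82 - 1*63001/9 = -82 - 63001/9 = -63739/9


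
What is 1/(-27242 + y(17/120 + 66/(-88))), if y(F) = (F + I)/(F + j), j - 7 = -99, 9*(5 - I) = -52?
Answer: -33339/908224699 ≈ -3.6708e-5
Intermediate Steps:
I = 97/9 (I = 5 - ⅑*(-52) = 5 + 52/9 = 97/9 ≈ 10.778)
j = -92 (j = 7 - 99 = -92)
y(F) = (97/9 + F)/(-92 + F) (y(F) = (F + 97/9)/(F - 92) = (97/9 + F)/(-92 + F))
1/(-27242 + y(17/120 + 66/(-88))) = 1/(-27242 + (97/9 + (17/120 + 66/(-88)))/(-92 + (17/120 + 66/(-88)))) = 1/(-27242 + (97/9 + (17*(1/120) + 66*(-1/88)))/(-92 + (17*(1/120) + 66*(-1/88)))) = 1/(-27242 + (97/9 + (17/120 - ¾))/(-92 + (17/120 - ¾))) = 1/(-27242 + (97/9 - 73/120)/(-92 - 73/120)) = 1/(-27242 + (3661/360)/(-11113/120)) = 1/(-27242 - 120/11113*3661/360) = 1/(-27242 - 3661/33339) = 1/(-908224699/33339) = -33339/908224699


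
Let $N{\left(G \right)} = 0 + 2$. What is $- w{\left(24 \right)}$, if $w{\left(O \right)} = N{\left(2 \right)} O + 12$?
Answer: $-60$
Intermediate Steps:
$N{\left(G \right)} = 2$
$w{\left(O \right)} = 12 + 2 O$ ($w{\left(O \right)} = 2 O + 12 = 12 + 2 O$)
$- w{\left(24 \right)} = - (12 + 2 \cdot 24) = - (12 + 48) = \left(-1\right) 60 = -60$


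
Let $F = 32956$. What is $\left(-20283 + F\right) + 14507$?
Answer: $27180$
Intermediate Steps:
$\left(-20283 + F\right) + 14507 = \left(-20283 + 32956\right) + 14507 = 12673 + 14507 = 27180$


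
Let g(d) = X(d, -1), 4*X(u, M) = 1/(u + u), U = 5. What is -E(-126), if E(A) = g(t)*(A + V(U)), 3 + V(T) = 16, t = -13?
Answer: -113/104 ≈ -1.0865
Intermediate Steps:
X(u, M) = 1/(8*u) (X(u, M) = 1/(4*(u + u)) = 1/(4*((2*u))) = (1/(2*u))/4 = 1/(8*u))
g(d) = 1/(8*d)
V(T) = 13 (V(T) = -3 + 16 = 13)
E(A) = -1/8 - A/104 (E(A) = ((1/8)/(-13))*(A + 13) = ((1/8)*(-1/13))*(13 + A) = -(13 + A)/104 = -1/8 - A/104)
-E(-126) = -(-1/8 - 1/104*(-126)) = -(-1/8 + 63/52) = -1*113/104 = -113/104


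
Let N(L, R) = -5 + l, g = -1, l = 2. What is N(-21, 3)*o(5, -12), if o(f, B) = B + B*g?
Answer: 0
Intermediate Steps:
o(f, B) = 0 (o(f, B) = B + B*(-1) = B - B = 0)
N(L, R) = -3 (N(L, R) = -5 + 2 = -3)
N(-21, 3)*o(5, -12) = -3*0 = 0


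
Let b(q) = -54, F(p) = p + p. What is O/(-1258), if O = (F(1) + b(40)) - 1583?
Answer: 1635/1258 ≈ 1.2997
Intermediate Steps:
F(p) = 2*p
O = -1635 (O = (2*1 - 54) - 1583 = (2 - 54) - 1583 = -52 - 1583 = -1635)
O/(-1258) = -1635/(-1258) = -1635*(-1/1258) = 1635/1258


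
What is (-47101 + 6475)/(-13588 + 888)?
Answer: 20313/6350 ≈ 3.1989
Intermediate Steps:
(-47101 + 6475)/(-13588 + 888) = -40626/(-12700) = -40626*(-1/12700) = 20313/6350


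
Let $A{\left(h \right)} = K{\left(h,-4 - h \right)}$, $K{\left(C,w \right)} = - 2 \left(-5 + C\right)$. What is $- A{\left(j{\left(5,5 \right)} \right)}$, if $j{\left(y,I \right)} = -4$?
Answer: $-18$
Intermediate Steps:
$K{\left(C,w \right)} = 10 - 2 C$
$A{\left(h \right)} = 10 - 2 h$
$- A{\left(j{\left(5,5 \right)} \right)} = - (10 - -8) = - (10 + 8) = \left(-1\right) 18 = -18$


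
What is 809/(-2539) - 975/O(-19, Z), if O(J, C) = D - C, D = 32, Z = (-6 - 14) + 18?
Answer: -2503031/86326 ≈ -28.995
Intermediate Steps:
Z = -2 (Z = -20 + 18 = -2)
O(J, C) = 32 - C
809/(-2539) - 975/O(-19, Z) = 809/(-2539) - 975/(32 - 1*(-2)) = 809*(-1/2539) - 975/(32 + 2) = -809/2539 - 975/34 = -2503031/86326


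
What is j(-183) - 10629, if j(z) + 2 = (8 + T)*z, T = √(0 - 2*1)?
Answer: -12095 - 183*I*√2 ≈ -12095.0 - 258.8*I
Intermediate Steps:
T = I*√2 (T = √(0 - 2) = √(-2) = I*√2 ≈ 1.4142*I)
j(z) = -2 + z*(8 + I*√2) (j(z) = -2 + (8 + I*√2)*z = -2 + z*(8 + I*√2))
j(-183) - 10629 = (-2 + 8*(-183) + I*(-183)*√2) - 10629 = (-2 - 1464 - 183*I*√2) - 10629 = (-1466 - 183*I*√2) - 10629 = -12095 - 183*I*√2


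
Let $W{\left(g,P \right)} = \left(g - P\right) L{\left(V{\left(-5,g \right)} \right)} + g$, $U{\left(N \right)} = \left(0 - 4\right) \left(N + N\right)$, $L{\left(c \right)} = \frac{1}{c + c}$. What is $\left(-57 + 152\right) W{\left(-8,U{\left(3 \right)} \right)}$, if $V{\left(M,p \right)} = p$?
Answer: $-855$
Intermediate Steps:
$L{\left(c \right)} = \frac{1}{2 c}$
$U{\left(N \right)} = - 8 N$ ($U{\left(N \right)} = - 4 \cdot 2 N = - 8 N$)
$W{\left(g,P \right)} = g + \frac{g - P}{2 g}$ ($W{\left(g,P \right)} = \left(g - P\right) \frac{1}{2 g} + g = \frac{g - P}{2 g} + g = g + \frac{g - P}{2 g}$)
$\left(-57 + 152\right) W{\left(-8,U{\left(3 \right)} \right)} = \left(-57 + 152\right) \left(\frac{1}{2} - 8 - \frac{\left(-8\right) 3}{2 \left(-8\right)}\right) = 95 \left(\frac{1}{2} - 8 - \left(-12\right) \left(- \frac{1}{8}\right)\right) = 95 \left(\frac{1}{2} - 8 - \frac{3}{2}\right) = 95 \left(-9\right) = -855$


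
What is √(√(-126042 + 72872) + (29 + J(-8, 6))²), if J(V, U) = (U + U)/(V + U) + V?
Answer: √(225 + I*√53170) ≈ 16.54 + 6.9704*I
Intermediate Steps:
J(V, U) = V + 2*U/(U + V) (J(V, U) = (2*U)/(U + V) + V = 2*U/(U + V) + V = V + 2*U/(U + V))
√(√(-126042 + 72872) + (29 + J(-8, 6))²) = √(√(-126042 + 72872) + (29 + ((-8)² + 2*6 + 6*(-8))/(6 - 8))²) = √(√(-53170) + (29 + (64 + 12 - 48)/(-2))²) = √(I*√53170 + (29 - ½*28)²) = √(I*√53170 + (29 - 14)²) = √(I*√53170 + 15²) = √(I*√53170 + 225) = √(225 + I*√53170)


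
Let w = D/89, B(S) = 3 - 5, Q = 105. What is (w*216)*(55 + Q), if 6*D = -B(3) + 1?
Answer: 17280/89 ≈ 194.16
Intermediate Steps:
B(S) = -2
D = ½ (D = (-1*(-2) + 1)/6 = (2 + 1)/6 = (⅙)*3 = ½ ≈ 0.50000)
w = 1/178 (w = (½)/89 = (½)*(1/89) = 1/178 ≈ 0.0056180)
(w*216)*(55 + Q) = ((1/178)*216)*(55 + 105) = (108/89)*160 = 17280/89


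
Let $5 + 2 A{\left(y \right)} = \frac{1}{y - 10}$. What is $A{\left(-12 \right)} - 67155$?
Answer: $- \frac{2954931}{44} \approx -67158.0$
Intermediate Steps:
$A{\left(y \right)} = - \frac{5}{2} + \frac{1}{2 \left(-10 + y\right)}$ ($A{\left(y \right)} = - \frac{5}{2} + \frac{1}{2 \left(y - 10\right)} = - \frac{5}{2} + \frac{1}{2 \left(-10 + y\right)}$)
$A{\left(-12 \right)} - 67155 = \frac{51 - -60}{2 \left(-10 - 12\right)} - 67155 = \frac{51 + 60}{2 \left(-22\right)} - 67155 = \frac{1}{2} \left(- \frac{1}{22}\right) 111 - 67155 = - \frac{111}{44} - 67155 = - \frac{2954931}{44}$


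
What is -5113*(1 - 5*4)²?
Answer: -1845793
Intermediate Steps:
-5113*(1 - 5*4)² = -5113*(1 - 20)² = -5113*(-19)² = -5113*361 = -1845793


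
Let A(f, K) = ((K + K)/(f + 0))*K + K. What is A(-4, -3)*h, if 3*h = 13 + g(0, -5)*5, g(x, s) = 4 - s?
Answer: -145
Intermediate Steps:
A(f, K) = K + 2*K**2/f (A(f, K) = ((2*K)/f)*K + K = (2*K/f)*K + K = 2*K**2/f + K = K + 2*K**2/f)
h = 58/3 (h = (13 + (4 - 1*(-5))*5)/3 = (13 + (4 + 5)*5)/3 = (13 + 9*5)/3 = (13 + 45)/3 = (1/3)*58 = 58/3 ≈ 19.333)
A(-4, -3)*h = -3*(-4 + 2*(-3))/(-4)*(58/3) = -3*(-1/4)*(-4 - 6)*(58/3) = -3*(-1/4)*(-10)*(58/3) = -15/2*58/3 = -145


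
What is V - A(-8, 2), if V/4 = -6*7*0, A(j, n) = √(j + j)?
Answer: -4*I ≈ -4.0*I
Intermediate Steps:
A(j, n) = √2*√j (A(j, n) = √(2*j) = √2*√j)
V = 0 (V = 4*(-6*7*0) = 4*(-42*0) = 4*0 = 0)
V - A(-8, 2) = 0 - √2*√(-8) = 0 - √2*2*I*√2 = 0 - 4*I = -4*I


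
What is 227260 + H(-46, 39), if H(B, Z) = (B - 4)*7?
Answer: 226910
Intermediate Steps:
H(B, Z) = -28 + 7*B (H(B, Z) = (-4 + B)*7 = -28 + 7*B)
227260 + H(-46, 39) = 227260 + (-28 + 7*(-46)) = 227260 + (-28 - 322) = 227260 - 350 = 226910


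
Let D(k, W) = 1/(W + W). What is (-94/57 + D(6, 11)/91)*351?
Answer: -1693179/2926 ≈ -578.67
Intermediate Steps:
D(k, W) = 1/(2*W)
(-94/57 + D(6, 11)/91)*351 = (-94/57 + ((½)/11)/91)*351 = (-94*1/57 + ((½)*(1/11))*(1/91))*351 = (-94/57 + (1/22)*(1/91))*351 = (-94/57 + 1/2002)*351 = -188131/114114*351 = -1693179/2926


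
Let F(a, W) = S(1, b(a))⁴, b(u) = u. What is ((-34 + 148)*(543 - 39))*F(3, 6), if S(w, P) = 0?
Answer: 0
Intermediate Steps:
F(a, W) = 0 (F(a, W) = 0⁴ = 0)
((-34 + 148)*(543 - 39))*F(3, 6) = ((-34 + 148)*(543 - 39))*0 = (114*504)*0 = 57456*0 = 0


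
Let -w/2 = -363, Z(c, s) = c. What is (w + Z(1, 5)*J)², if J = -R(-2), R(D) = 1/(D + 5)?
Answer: 4739329/9 ≈ 5.2659e+5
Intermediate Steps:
w = 726 (w = -2*(-363) = 726)
R(D) = 1/(5 + D)
J = -⅓ (J = -1/(5 - 2) = -1/3 = -1*⅓ = -⅓ ≈ -0.33333)
(w + Z(1, 5)*J)² = (726 + 1*(-⅓))² = (726 - ⅓)² = (2177/3)² = 4739329/9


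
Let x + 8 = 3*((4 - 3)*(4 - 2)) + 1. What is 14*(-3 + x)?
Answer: -56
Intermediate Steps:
x = -1 (x = -8 + (3*((4 - 3)*(4 - 2)) + 1) = -8 + (3*(1*2) + 1) = -8 + (3*2 + 1) = -8 + (6 + 1) = -8 + 7 = -1)
14*(-3 + x) = 14*(-3 - 1) = 14*(-4) = -56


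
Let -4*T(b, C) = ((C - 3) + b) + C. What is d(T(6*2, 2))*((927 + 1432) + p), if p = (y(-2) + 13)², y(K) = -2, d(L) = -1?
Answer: -2480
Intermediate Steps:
T(b, C) = ¾ - C/2 - b/4 (T(b, C) = -(((C - 3) + b) + C)/4 = -(((-3 + C) + b) + C)/4 = -((-3 + C + b) + C)/4 = -(-3 + b + 2*C)/4 = ¾ - C/2 - b/4)
p = 121 (p = (-2 + 13)² = 11² = 121)
d(T(6*2, 2))*((927 + 1432) + p) = -((927 + 1432) + 121) = -(2359 + 121) = -1*2480 = -2480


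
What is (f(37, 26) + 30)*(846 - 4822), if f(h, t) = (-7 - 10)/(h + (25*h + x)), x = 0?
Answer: -57339884/481 ≈ -1.1921e+5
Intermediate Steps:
f(h, t) = -17/(26*h) (f(h, t) = (-7 - 10)/(h + (25*h + 0)) = -17/(h + 25*h) = -17*1/(26*h) = -17/(26*h))
(f(37, 26) + 30)*(846 - 4822) = (-17/26/37 + 30)*(846 - 4822) = (-17/26*1/37 + 30)*(-3976) = (-17/962 + 30)*(-3976) = (28843/962)*(-3976) = -57339884/481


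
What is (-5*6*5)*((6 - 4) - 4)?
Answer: 300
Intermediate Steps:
(-5*6*5)*((6 - 4) - 4) = (-30*5)*(2 - 4) = -150*(-2) = 300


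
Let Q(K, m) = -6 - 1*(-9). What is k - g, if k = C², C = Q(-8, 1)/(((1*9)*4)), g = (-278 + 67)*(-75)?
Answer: -2278799/144 ≈ -15825.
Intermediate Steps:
Q(K, m) = 3 (Q(K, m) = -6 + 9 = 3)
g = 15825 (g = -211*(-75) = 15825)
C = 1/12 (C = 3/(((1*9)*4)) = 3/((9*4)) = 3/36 = 3*(1/36) = 1/12 ≈ 0.083333)
k = 1/144 (k = (1/12)² = 1/144 ≈ 0.0069444)
k - g = 1/144 - 1*15825 = 1/144 - 15825 = -2278799/144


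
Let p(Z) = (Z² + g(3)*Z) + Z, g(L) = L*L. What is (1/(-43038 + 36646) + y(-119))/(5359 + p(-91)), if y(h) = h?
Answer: -760649/81370160 ≈ -0.0093480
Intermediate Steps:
g(L) = L²
p(Z) = Z² + 10*Z (p(Z) = (Z² + 3²*Z) + Z = (Z² + 9*Z) + Z = Z² + 10*Z)
(1/(-43038 + 36646) + y(-119))/(5359 + p(-91)) = (1/(-43038 + 36646) - 119)/(5359 - 91*(10 - 91)) = (1/(-6392) - 119)/(5359 - 91*(-81)) = (-1/6392 - 119)/(5359 + 7371) = -760649/6392/12730 = -760649/6392*1/12730 = -760649/81370160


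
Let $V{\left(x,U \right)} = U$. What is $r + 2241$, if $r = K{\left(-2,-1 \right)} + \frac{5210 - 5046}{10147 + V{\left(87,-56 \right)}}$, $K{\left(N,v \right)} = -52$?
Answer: $\frac{22089363}{10091} \approx 2189.0$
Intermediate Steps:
$r = - \frac{524568}{10091}$ ($r = -52 + \frac{5210 - 5046}{10147 - 56} = -52 + \frac{164}{10091} = - \frac{524568}{10091} \approx -51.984$)
$r + 2241 = - \frac{524568}{10091} + 2241 = \frac{22089363}{10091}$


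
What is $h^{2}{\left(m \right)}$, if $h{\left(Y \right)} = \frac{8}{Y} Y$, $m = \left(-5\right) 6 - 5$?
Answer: $64$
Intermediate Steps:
$m = -35$ ($m = -30 - 5 = -35$)
$h{\left(Y \right)} = 8$
$h^{2}{\left(m \right)} = 8^{2} = 64$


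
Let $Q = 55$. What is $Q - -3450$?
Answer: $3505$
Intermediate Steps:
$Q - -3450 = 55 - -3450 = 55 + 3450 = 3505$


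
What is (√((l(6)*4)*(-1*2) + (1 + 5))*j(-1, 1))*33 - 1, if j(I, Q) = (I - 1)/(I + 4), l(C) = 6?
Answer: -1 - 22*I*√42 ≈ -1.0 - 142.58*I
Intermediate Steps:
j(I, Q) = (-1 + I)/(4 + I)
(√((l(6)*4)*(-1*2) + (1 + 5))*j(-1, 1))*33 - 1 = (√((6*4)*(-1*2) + (1 + 5))*((-1 - 1)/(4 - 1)))*33 - 1 = (√(24*(-2) + 6)*(-2/3))*33 - 1 = (√(-48 + 6)*((⅓)*(-2)))*33 - 1 = (√(-42)*(-⅔))*33 - 1 = ((I*√42)*(-⅔))*33 - 1 = -2*I*√42/3*33 - 1 = -22*I*√42 - 1 = -1 - 22*I*√42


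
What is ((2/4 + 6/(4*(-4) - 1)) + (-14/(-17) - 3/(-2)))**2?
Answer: 1764/289 ≈ 6.1038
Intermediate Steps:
((2/4 + 6/(4*(-4) - 1)) + (-14/(-17) - 3/(-2)))**2 = ((2*(1/4) + 6/(-16 - 1)) + (-14*(-1/17) - 3*(-1/2)))**2 = ((1/2 + 6/(-17)) + (14/17 + 3/2))**2 = ((1/2 + 6*(-1/17)) + 79/34)**2 = ((1/2 - 6/17) + 79/34)**2 = (5/34 + 79/34)**2 = (42/17)**2 = 1764/289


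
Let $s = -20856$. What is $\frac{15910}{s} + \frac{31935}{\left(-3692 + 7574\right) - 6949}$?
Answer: $- \frac{357416165}{31982676} \approx -11.175$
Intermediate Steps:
$\frac{15910}{s} + \frac{31935}{\left(-3692 + 7574\right) - 6949} = \frac{15910}{-20856} + \frac{31935}{\left(-3692 + 7574\right) - 6949} = 15910 \left(- \frac{1}{20856}\right) + \frac{31935}{3882 - 6949} = - \frac{7955}{10428} + \frac{31935}{-3067} = - \frac{7955}{10428} + 31935 \left(- \frac{1}{3067}\right) = - \frac{7955}{10428} - \frac{31935}{3067} = - \frac{357416165}{31982676}$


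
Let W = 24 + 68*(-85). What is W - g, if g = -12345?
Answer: 6589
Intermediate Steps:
W = -5756 (W = 24 - 5780 = -5756)
W - g = -5756 - 1*(-12345) = -5756 + 12345 = 6589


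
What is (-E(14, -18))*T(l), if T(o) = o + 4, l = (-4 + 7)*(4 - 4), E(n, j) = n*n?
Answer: -784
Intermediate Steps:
E(n, j) = n²
l = 0 (l = 3*0 = 0)
T(o) = 4 + o
(-E(14, -18))*T(l) = (-1*14²)*(4 + 0) = -1*196*4 = -196*4 = -784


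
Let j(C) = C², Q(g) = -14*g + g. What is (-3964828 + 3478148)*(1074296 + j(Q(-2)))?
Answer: -523167372960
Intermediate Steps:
Q(g) = -13*g
(-3964828 + 3478148)*(1074296 + j(Q(-2))) = (-3964828 + 3478148)*(1074296 + (-13*(-2))²) = -486680*(1074296 + 26²) = -486680*(1074296 + 676) = -486680*1074972 = -523167372960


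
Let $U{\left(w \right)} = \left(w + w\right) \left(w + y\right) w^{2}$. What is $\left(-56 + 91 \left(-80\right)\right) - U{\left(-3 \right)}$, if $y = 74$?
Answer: $-3502$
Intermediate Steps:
$U{\left(w \right)} = 2 w^{3} \left(74 + w\right)$ ($U{\left(w \right)} = \left(w + w\right) \left(w + 74\right) w^{2} = 2 w \left(74 + w\right) w^{2} = 2 w^{3} \left(74 + w\right)$)
$\left(-56 + 91 \left(-80\right)\right) - U{\left(-3 \right)} = \left(-56 + 91 \left(-80\right)\right) - 2 \left(-3\right)^{3} \left(74 - 3\right) = \left(-56 - 7280\right) - 2 \left(-27\right) 71 = -7336 - -3834 = -7336 + 3834 = -3502$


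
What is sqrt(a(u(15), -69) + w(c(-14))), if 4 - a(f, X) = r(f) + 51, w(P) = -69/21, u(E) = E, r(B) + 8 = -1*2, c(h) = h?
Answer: I*sqrt(1974)/7 ≈ 6.3471*I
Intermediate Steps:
r(B) = -10 (r(B) = -8 - 1*2 = -8 - 2 = -10)
w(P) = -23/7 (w(P) = -69*1/21 = -23/7)
a(f, X) = -37 (a(f, X) = 4 - (-10 + 51) = 4 - 1*41 = 4 - 41 = -37)
sqrt(a(u(15), -69) + w(c(-14))) = sqrt(-37 - 23/7) = sqrt(-282/7) = I*sqrt(1974)/7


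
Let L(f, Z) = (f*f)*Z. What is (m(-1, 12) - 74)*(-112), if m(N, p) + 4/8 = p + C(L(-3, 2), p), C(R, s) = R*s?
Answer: -17192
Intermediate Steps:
L(f, Z) = Z*f² (L(f, Z) = f²*Z = Z*f²)
m(N, p) = -½ + 19*p (m(N, p) = -½ + (p + (2*(-3)²)*p) = -½ + (p + (2*9)*p) = -½ + (p + 18*p) = -½ + 19*p)
(m(-1, 12) - 74)*(-112) = ((-½ + 19*12) - 74)*(-112) = ((-½ + 228) - 74)*(-112) = (455/2 - 74)*(-112) = (307/2)*(-112) = -17192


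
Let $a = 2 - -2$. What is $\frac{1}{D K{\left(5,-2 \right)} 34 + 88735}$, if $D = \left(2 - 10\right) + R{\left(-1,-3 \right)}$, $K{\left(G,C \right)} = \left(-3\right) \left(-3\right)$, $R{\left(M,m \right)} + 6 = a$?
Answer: $\frac{1}{85675} \approx 1.1672 \cdot 10^{-5}$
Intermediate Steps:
$a = 4$ ($a = 2 + 2 = 4$)
$R{\left(M,m \right)} = -2$ ($R{\left(M,m \right)} = -6 + 4 = -2$)
$K{\left(G,C \right)} = 9$
$D = -10$ ($D = \left(2 - 10\right) - 2 = -8 - 2 = -10$)
$\frac{1}{D K{\left(5,-2 \right)} 34 + 88735} = \frac{1}{\left(-10\right) 9 \cdot 34 + 88735} = \frac{1}{\left(-90\right) 34 + 88735} = \frac{1}{-3060 + 88735} = \frac{1}{85675}$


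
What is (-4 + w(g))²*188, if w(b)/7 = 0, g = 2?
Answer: 3008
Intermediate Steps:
w(b) = 0 (w(b) = 7*0 = 0)
(-4 + w(g))²*188 = (-4 + 0)²*188 = (-4)²*188 = 16*188 = 3008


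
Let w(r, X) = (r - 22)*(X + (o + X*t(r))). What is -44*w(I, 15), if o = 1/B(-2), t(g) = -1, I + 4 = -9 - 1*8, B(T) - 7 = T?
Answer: 1892/5 ≈ 378.40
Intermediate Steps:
B(T) = 7 + T
I = -21 (I = -4 + (-9 - 1*8) = -4 + (-9 - 8) = -4 - 17 = -21)
o = ⅕ (o = 1/(7 - 2) = 1/5 = 1*(⅕) = ⅕ ≈ 0.20000)
w(r, X) = -22/5 + r/5 (w(r, X) = (r - 22)*(X + (⅕ + X*(-1))) = (-22 + r)*(X + (⅕ - X)) = (-22 + r)*(⅕) = -22/5 + r/5)
-44*w(I, 15) = -44*(-22/5 + (⅕)*(-21)) = -44*(-22/5 - 21/5) = -44*(-43/5) = 1892/5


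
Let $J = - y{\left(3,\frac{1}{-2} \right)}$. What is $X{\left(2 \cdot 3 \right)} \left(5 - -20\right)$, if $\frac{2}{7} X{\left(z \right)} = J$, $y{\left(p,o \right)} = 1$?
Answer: $- \frac{175}{2} \approx -87.5$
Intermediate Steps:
$J = -1$ ($J = \left(-1\right) 1 = -1$)
$X{\left(z \right)} = - \frac{7}{2}$ ($X{\left(z \right)} = \frac{7}{2} \left(-1\right) = - \frac{7}{2}$)
$X{\left(2 \cdot 3 \right)} \left(5 - -20\right) = - \frac{7 \left(5 - -20\right)}{2} = - \frac{7 \left(5 + 20\right)}{2} = \left(- \frac{7}{2}\right) 25 = - \frac{175}{2}$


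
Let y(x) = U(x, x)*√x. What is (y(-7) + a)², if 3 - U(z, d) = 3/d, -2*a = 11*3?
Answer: 5319/28 - 792*I*√7/7 ≈ 189.96 - 299.35*I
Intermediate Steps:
a = -33/2 (a = -11*3/2 = -½*33 = -33/2 ≈ -16.500)
U(z, d) = 3 - 3/d
y(x) = √x*(3 - 3/x) (y(x) = (3 - 3/x)*√x = √x*(3 - 3/x))
(y(-7) + a)² = (3*(-1 - 7)/√(-7) - 33/2)² = (3*(-I*√7/7)*(-8) - 33/2)² = (24*I*√7/7 - 33/2)² = (-33/2 + 24*I*√7/7)²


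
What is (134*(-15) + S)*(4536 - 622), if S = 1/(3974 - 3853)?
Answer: -951920026/121 ≈ -7.8671e+6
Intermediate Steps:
S = 1/121 ≈ 0.0082645
(134*(-15) + S)*(4536 - 622) = (134*(-15) + 1/121)*(4536 - 622) = (-2010 + 1/121)*3914 = -243209/121*3914 = -951920026/121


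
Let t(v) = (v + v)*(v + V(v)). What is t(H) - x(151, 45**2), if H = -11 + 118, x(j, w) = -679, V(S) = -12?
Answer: 21009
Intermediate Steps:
H = 107
t(v) = 2*v*(-12 + v) (t(v) = (v + v)*(v - 12) = (2*v)*(-12 + v) = 2*v*(-12 + v))
t(H) - x(151, 45**2) = 2*107*(-12 + 107) - 1*(-679) = 2*107*95 + 679 = 20330 + 679 = 21009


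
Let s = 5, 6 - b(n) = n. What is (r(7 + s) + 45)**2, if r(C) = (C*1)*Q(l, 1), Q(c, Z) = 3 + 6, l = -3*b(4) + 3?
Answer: 23409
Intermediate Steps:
b(n) = 6 - n
l = -3 (l = -3*(6 - 1*4) + 3 = -3*(6 - 4) + 3 = -3*2 + 3 = -6 + 3 = -3)
Q(c, Z) = 9
r(C) = 9*C (r(C) = (C*1)*9 = C*9 = 9*C)
(r(7 + s) + 45)**2 = (9*(7 + 5) + 45)**2 = (9*12 + 45)**2 = (108 + 45)**2 = 153**2 = 23409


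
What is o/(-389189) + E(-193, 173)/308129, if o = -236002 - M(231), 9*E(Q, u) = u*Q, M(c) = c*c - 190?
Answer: 788928654332/1079283756429 ≈ 0.73097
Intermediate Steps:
M(c) = -190 + c² (M(c) = c² - 190 = -190 + c²)
E(Q, u) = Q*u/9 (E(Q, u) = (u*Q)/9 = (Q*u)/9 = Q*u/9)
o = -289173 (o = -236002 - (-190 + 231²) = -236002 - (-190 + 53361) = -236002 - 1*53171 = -236002 - 53171 = -289173)
o/(-389189) + E(-193, 173)/308129 = -289173/(-389189) + ((⅑)*(-193)*173)/308129 = -289173*(-1/389189) - 33389/9*1/308129 = 289173/389189 - 33389/2773161 = 788928654332/1079283756429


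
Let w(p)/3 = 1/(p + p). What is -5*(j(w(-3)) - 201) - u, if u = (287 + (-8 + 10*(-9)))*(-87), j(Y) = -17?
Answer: 17533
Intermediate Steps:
w(p) = 3/(2*p) (w(p) = 3/(p + p) = 3/((2*p)) = 3*(1/(2*p)) = 3/(2*p))
u = -16443 (u = (287 + (-8 - 90))*(-87) = (287 - 98)*(-87) = 189*(-87) = -16443)
-5*(j(w(-3)) - 201) - u = -5*(-17 - 201) - 1*(-16443) = -5*(-218) + 16443 = 1090 + 16443 = 17533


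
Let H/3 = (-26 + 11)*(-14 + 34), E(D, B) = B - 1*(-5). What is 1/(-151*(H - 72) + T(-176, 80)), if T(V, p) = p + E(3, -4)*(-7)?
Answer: 1/146845 ≈ 6.8099e-6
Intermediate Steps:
E(D, B) = 5 + B (E(D, B) = B + 5 = 5 + B)
H = -900 (H = 3*((-26 + 11)*(-14 + 34)) = 3*(-15*20) = 3*(-300) = -900)
T(V, p) = -7 + p (T(V, p) = p + (5 - 4)*(-7) = p + 1*(-7) = p - 7 = -7 + p)
1/(-151*(H - 72) + T(-176, 80)) = 1/(-151*(-900 - 72) + (-7 + 80)) = 1/(-151*(-972) + 73) = 1/(146772 + 73) = 1/146845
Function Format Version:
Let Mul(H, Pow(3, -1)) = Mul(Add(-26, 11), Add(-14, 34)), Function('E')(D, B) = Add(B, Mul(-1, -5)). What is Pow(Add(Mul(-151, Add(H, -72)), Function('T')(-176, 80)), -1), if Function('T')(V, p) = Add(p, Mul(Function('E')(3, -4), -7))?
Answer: Rational(1, 146845) ≈ 6.8099e-6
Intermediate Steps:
Function('E')(D, B) = Add(5, B) (Function('E')(D, B) = Add(B, 5) = Add(5, B))
H = -900 (H = Mul(3, Mul(Add(-26, 11), Add(-14, 34))) = Mul(3, Mul(-15, 20)) = Mul(3, -300) = -900)
Function('T')(V, p) = Add(-7, p) (Function('T')(V, p) = Add(p, Mul(Add(5, -4), -7)) = Add(p, Mul(1, -7)) = Add(p, -7) = Add(-7, p))
Pow(Add(Mul(-151, Add(H, -72)), Function('T')(-176, 80)), -1) = Pow(Add(Mul(-151, Add(-900, -72)), Add(-7, 80)), -1) = Pow(Add(Mul(-151, -972), 73), -1) = Pow(Add(146772, 73), -1) = Pow(146845, -1) = Rational(1, 146845)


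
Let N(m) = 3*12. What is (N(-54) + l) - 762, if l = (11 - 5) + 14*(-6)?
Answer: -804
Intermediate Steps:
N(m) = 36
l = -78 (l = 6 - 84 = -78)
(N(-54) + l) - 762 = (36 - 78) - 762 = -42 - 762 = -804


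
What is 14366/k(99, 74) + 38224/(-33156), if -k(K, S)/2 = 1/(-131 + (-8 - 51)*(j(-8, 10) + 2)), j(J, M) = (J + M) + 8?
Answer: 49953955637/8289 ≈ 6.0265e+6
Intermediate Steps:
j(J, M) = 8 + J + M
k(K, S) = 2/839 (k(K, S) = -2/(-131 + (-8 - 51)*((8 - 8 + 10) + 2)) = -2/(-131 - 59*(10 + 2)) = -2/(-131 - 59*12) = -2/(-131 - 708) = -2/(-839) = -2*(-1/839) = 2/839)
14366/k(99, 74) + 38224/(-33156) = 14366/(2/839) + 38224/(-33156) = 14366*(839/2) + 38224*(-1/33156) = 6026537 - 9556/8289 = 49953955637/8289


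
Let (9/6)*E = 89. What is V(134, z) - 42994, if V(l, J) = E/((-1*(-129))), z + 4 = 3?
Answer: -16638500/387 ≈ -42994.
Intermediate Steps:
z = -1 (z = -4 + 3 = -1)
E = 178/3 (E = (2/3)*89 = 178/3 ≈ 59.333)
V(l, J) = 178/387 (V(l, J) = 178/(3*((-1*(-129)))) = (178/3)/129 = (178/3)*(1/129) = 178/387)
V(134, z) - 42994 = 178/387 - 42994 = -16638500/387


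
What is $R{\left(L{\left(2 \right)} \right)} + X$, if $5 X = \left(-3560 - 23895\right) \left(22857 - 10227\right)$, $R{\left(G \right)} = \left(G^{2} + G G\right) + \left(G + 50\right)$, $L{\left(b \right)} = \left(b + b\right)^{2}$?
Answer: $-69350752$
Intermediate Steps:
$L{\left(b \right)} = 4 b^{2}$ ($L{\left(b \right)} = \left(2 b\right)^{2} = 4 b^{2}$)
$R{\left(G \right)} = 50 + G + 2 G^{2}$ ($R{\left(G \right)} = \left(G^{2} + G^{2}\right) + \left(50 + G\right) = 2 G^{2} + \left(50 + G\right) = 50 + G + 2 G^{2}$)
$X = -69351330$ ($X = \frac{\left(-3560 - 23895\right) \left(22857 - 10227\right)}{5} = \frac{\left(-27455\right) 12630}{5} = \frac{1}{5} \left(-346756650\right) = -69351330$)
$R{\left(L{\left(2 \right)} \right)} + X = \left(50 + 4 \cdot 2^{2} + 2 \left(4 \cdot 2^{2}\right)^{2}\right) - 69351330 = \left(50 + 4 \cdot 4 + 2 \left(4 \cdot 4\right)^{2}\right) - 69351330 = \left(50 + 16 + 2 \cdot 16^{2}\right) - 69351330 = \left(50 + 16 + 2 \cdot 256\right) - 69351330 = \left(50 + 16 + 512\right) - 69351330 = 578 - 69351330 = -69350752$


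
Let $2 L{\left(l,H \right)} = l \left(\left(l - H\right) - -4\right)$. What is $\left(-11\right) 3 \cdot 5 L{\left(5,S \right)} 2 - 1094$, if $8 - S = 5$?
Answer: $-6044$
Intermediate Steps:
$S = 3$ ($S = 8 - 5 = 3$)
$L{\left(l,H \right)} = \frac{l \left(4 + l - H\right)}{2}$ ($L{\left(l,H \right)} = \frac{l \left(\left(l - H\right) - -4\right)}{2} = \frac{l \left(\left(l - H\right) + 4\right)}{2} = \frac{l \left(4 + l - H\right)}{2}$)
$\left(-11\right) 3 \cdot 5 L{\left(5,S \right)} 2 - 1094 = \left(-11\right) 3 \cdot 5 \cdot \frac{1}{2} \cdot 5 \left(4 + 5 - 3\right) 2 - 1094 = - 33 \cdot 5 \cdot \frac{1}{2} \cdot 5 \left(4 + 5 - 3\right) 2 - 1094 = - 33 \cdot 5 \cdot \frac{1}{2} \cdot 5 \cdot 6 \cdot 2 - 1094 = - 33 \cdot 5 \cdot 15 \cdot 2 - 1094 = - 33 \cdot 75 \cdot 2 - 1094 = \left(-33\right) 150 - 1094 = -4950 - 1094 = -6044$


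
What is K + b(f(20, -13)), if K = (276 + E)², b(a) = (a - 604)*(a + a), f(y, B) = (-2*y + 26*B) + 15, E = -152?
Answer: 717418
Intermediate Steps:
f(y, B) = 15 - 2*y + 26*B
b(a) = 2*a*(-604 + a) (b(a) = (-604 + a)*(2*a) = 2*a*(-604 + a))
K = 15376 (K = (276 - 152)² = 124² = 15376)
K + b(f(20, -13)) = 15376 + 2*(15 - 2*20 + 26*(-13))*(-604 + (15 - 2*20 + 26*(-13))) = 15376 + 2*(15 - 40 - 338)*(-604 + (15 - 40 - 338)) = 15376 + 2*(-363)*(-604 - 363) = 15376 + 2*(-363)*(-967) = 15376 + 702042 = 717418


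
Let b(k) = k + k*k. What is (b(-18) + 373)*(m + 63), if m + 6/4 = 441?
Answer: 682395/2 ≈ 3.4120e+5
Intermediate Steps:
m = 879/2 (m = -3/2 + 441 = 879/2 ≈ 439.50)
b(k) = k + k**2
(b(-18) + 373)*(m + 63) = (-18*(1 - 18) + 373)*(879/2 + 63) = (-18*(-17) + 373)*(1005/2) = (306 + 373)*(1005/2) = 679*(1005/2) = 682395/2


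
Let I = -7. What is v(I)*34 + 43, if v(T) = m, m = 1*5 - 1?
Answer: 179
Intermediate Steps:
m = 4 (m = 5 - 1 = 4)
v(T) = 4
v(I)*34 + 43 = 4*34 + 43 = 136 + 43 = 179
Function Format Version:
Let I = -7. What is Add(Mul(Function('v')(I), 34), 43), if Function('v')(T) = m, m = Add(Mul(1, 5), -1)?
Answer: 179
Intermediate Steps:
m = 4 (m = Add(5, -1) = 4)
Function('v')(T) = 4
Add(Mul(Function('v')(I), 34), 43) = Add(Mul(4, 34), 43) = Add(136, 43) = 179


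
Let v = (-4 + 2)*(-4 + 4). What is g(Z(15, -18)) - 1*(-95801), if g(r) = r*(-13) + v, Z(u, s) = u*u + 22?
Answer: 92590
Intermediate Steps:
Z(u, s) = 22 + u² (Z(u, s) = u² + 22 = 22 + u²)
v = 0 (v = -2*0 = 0)
g(r) = -13*r (g(r) = r*(-13) + 0 = -13*r + 0 = -13*r)
g(Z(15, -18)) - 1*(-95801) = -13*(22 + 15²) - 1*(-95801) = -13*(22 + 225) + 95801 = -13*247 + 95801 = -3211 + 95801 = 92590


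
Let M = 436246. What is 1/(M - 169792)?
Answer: 1/266454 ≈ 3.7530e-6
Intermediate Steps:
1/(M - 169792) = 1/(436246 - 169792) = 1/266454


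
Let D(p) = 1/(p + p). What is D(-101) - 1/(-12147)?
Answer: -11945/2453694 ≈ -0.0048682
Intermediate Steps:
D(p) = 1/(2*p)
D(-101) - 1/(-12147) = (1/2)/(-101) - 1/(-12147) = (1/2)*(-1/101) - 1*(-1/12147) = -1/202 + 1/12147 = -11945/2453694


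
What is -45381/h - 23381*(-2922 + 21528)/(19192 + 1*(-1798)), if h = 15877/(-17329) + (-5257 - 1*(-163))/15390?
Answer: 609418544423003/53570452858 ≈ 11376.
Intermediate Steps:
h = -18478942/14816295 (h = 15877*(-1/17329) + (-5257 + 163)*(1/15390) = -15877/17329 - 5094*1/15390 = -15877/17329 - 283/855 = -18478942/14816295 ≈ -1.2472)
-45381/h - 23381*(-2922 + 21528)/(19192 + 1*(-1798)) = -45381/(-18478942/14816295) - 23381*(-2922 + 21528)/(19192 + 1*(-1798)) = -45381*(-14816295/18478942) - 23381*18606/(19192 - 1798) = 672378283395/18478942 - 23381/(17394*(1/18606)) = 672378283395/18478942 - 23381/2899/3101 = 672378283395/18478942 - 23381*3101/2899 = 672378283395/18478942 - 72504481/2899 = 609418544423003/53570452858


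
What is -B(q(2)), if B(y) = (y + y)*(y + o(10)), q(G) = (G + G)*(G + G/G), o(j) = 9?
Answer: -504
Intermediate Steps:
q(G) = 2*G*(1 + G) (q(G) = (2*G)*(G + 1) = (2*G)*(1 + G) = 2*G*(1 + G))
B(y) = 2*y*(9 + y) (B(y) = (y + y)*(y + 9) = (2*y)*(9 + y) = 2*y*(9 + y))
-B(q(2)) = -2*2*2*(1 + 2)*(9 + 2*2*(1 + 2)) = -2*2*2*3*(9 + 2*2*3) = -2*12*(9 + 12) = -2*12*21 = -1*504 = -504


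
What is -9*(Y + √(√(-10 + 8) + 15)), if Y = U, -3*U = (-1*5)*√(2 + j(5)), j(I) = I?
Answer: -15*√7 - 9*√(15 + I*√2) ≈ -74.582 - 1.6413*I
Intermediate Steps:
U = 5*√7/3 (U = -(-1*5)*√(2 + 5)/3 = -(-5)*√7/3 = 5*√7/3 ≈ 4.4096)
Y = 5*√7/3 ≈ 4.4096
-9*(Y + √(√(-10 + 8) + 15)) = -9*(5*√7/3 + √(√(-10 + 8) + 15)) = -9*(5*√7/3 + √(√(-2) + 15)) = -9*(5*√7/3 + √(I*√2 + 15)) = -9*(5*√7/3 + √(15 + I*√2)) = -9*(√(15 + I*√2) + 5*√7/3) = -15*√7 - 9*√(15 + I*√2)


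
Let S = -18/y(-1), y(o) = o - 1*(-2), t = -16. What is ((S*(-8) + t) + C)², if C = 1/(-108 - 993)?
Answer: 19860419329/1212201 ≈ 16384.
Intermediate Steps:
y(o) = 2 + o (y(o) = o + 2 = 2 + o)
S = -18 (S = -18/(2 - 1) = -18/1 = -18*1 = -18)
C = -1/1101 (C = 1/(-1101) = -1/1101 ≈ -0.00090826)
((S*(-8) + t) + C)² = ((-18*(-8) - 16) - 1/1101)² = ((144 - 16) - 1/1101)² = (128 - 1/1101)² = (140927/1101)² = 19860419329/1212201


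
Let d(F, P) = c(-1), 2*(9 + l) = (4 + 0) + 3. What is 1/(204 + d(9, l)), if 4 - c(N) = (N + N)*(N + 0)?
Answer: 1/206 ≈ 0.0048544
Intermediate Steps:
c(N) = 4 - 2*N² (c(N) = 4 - (N + N)*(N + 0) = 4 - 2*N*N = 4 - 2*N²)
l = -11/2 (l = -9 + ((4 + 0) + 3)/2 = -9 + (4 + 3)/2 = -9 + (½)*7 = -9 + 7/2 = -11/2 ≈ -5.5000)
d(F, P) = 2 (d(F, P) = 4 - 2*(-1)² = 4 - 2*1 = 4 - 2 = 2)
1/(204 + d(9, l)) = 1/(204 + 2) = 1/206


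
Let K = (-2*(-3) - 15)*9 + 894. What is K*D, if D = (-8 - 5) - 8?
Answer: -17073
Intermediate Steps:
K = 813 (K = (6 - 15)*9 + 894 = -9*9 + 894 = -81 + 894 = 813)
D = -21 (D = -13 - 8 = -21)
K*D = 813*(-21) = -17073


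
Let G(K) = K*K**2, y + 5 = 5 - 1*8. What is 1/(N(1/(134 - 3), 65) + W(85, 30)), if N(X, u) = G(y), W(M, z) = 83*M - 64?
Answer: 1/6479 ≈ 0.00015434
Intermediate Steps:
y = -8 (y = -5 + (5 - 1*8) = -5 + (5 - 8) = -5 - 3 = -8)
W(M, z) = -64 + 83*M
G(K) = K**3
N(X, u) = -512 (N(X, u) = (-8)**3 = -512)
1/(N(1/(134 - 3), 65) + W(85, 30)) = 1/(-512 + (-64 + 83*85)) = 1/(-512 + (-64 + 7055)) = 1/(-512 + 6991) = 1/6479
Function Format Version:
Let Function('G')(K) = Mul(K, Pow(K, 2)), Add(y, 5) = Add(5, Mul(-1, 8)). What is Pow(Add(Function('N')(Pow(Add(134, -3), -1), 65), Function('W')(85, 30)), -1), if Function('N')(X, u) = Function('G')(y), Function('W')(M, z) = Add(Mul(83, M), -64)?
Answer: Rational(1, 6479) ≈ 0.00015434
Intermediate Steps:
y = -8 (y = Add(-5, Add(5, Mul(-1, 8))) = Add(-5, Add(5, -8)) = Add(-5, -3) = -8)
Function('W')(M, z) = Add(-64, Mul(83, M))
Function('G')(K) = Pow(K, 3)
Function('N')(X, u) = -512 (Function('N')(X, u) = Pow(-8, 3) = -512)
Pow(Add(Function('N')(Pow(Add(134, -3), -1), 65), Function('W')(85, 30)), -1) = Pow(Add(-512, Add(-64, Mul(83, 85))), -1) = Pow(Add(-512, Add(-64, 7055)), -1) = Pow(Add(-512, 6991), -1) = Pow(6479, -1) = Rational(1, 6479)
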